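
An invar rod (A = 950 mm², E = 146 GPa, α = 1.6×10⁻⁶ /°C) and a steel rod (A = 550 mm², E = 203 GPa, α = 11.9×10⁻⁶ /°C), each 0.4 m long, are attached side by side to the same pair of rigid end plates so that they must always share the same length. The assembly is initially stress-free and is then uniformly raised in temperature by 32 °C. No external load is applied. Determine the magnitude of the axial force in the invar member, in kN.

Both members must finish at the same length. With the larger α, the steel tends to over-expand; the plates restrain it, putting the steel in compression and the invar in tension. With no external load the two internal forces are equal and opposite, magnitude P.
Equating the net (thermal + elastic) strains gives |α₁ − α₂|·ΔT = P·[1/(A₁E₁) + 1/(A₂E₂)].
|α₁ − α₂|·ΔT = 10.3×10⁻⁶ × 32 = 0.0003296.
1/(A₁E₁) + 1/(A₂E₂) = 1/(950×146×10³) + 1/(550×203×10³) = 1.617×10⁻⁸ N⁻¹.
So P = 0.0003296 / 1.617×10⁻⁸ = 20.39 kN.

P ≈ 20.4 kN (tensile in the invar)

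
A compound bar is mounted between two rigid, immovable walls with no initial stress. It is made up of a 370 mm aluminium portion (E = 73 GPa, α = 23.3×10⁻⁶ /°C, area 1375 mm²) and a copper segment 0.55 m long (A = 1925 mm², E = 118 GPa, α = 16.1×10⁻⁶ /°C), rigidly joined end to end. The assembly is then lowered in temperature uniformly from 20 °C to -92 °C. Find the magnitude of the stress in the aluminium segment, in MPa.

Free thermal contraction of the whole bar: Σ αᵢΔT Lᵢ = 23.3×10⁻⁶×112×370 + 16.1×10⁻⁶×112×550 = 1.957 mm.
The rigid supports impose zero overall length change; the single axial force P common to all segments must satisfy P Σ Lᵢ/(AᵢEᵢ) = δ_free.
Σ Lᵢ/(AᵢEᵢ) = 370/(1375×73×10³) + 550/(1925×118×10³) = 6.107×10⁻⁶ mm/N.
So P = 1.957 / 6.107×10⁻⁶ = 320.5 kN, tensile.
σ_{aluminium} = P / A = 320500 / 1375 = 233.1 MPa.

σ ≈ 233 MPa (tensile)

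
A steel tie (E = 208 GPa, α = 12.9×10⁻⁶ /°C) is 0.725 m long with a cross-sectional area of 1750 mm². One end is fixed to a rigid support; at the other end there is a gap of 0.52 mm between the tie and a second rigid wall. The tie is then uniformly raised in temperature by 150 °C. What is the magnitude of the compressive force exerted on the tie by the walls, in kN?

Unrestrained expansion: δ_free = αΔT L = 12.9×10⁻⁶ × 150 × 725 = 1.403 mm.
The gap closes (δ_free > 0.52 mm) and the wall then resists a further 1.403 − 0.52 = 0.8829 mm of expansion.
That suppressed elongation corresponds to σ = E·Δ/L = 208×10³ × 0.8829/725 = 253.3 MPa.
P = σA = 253.3 × 1750 = 443.3 kN.

P ≈ 443 kN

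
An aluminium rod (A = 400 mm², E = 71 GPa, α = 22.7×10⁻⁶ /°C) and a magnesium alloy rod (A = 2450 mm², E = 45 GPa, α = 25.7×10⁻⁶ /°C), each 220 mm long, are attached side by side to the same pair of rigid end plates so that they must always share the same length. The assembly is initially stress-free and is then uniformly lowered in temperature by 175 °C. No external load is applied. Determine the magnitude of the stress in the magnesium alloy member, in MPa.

σ ≈ 4.84 MPa (tensile)

The magnesium alloy has the larger α, so on cooling it would change length more than the aluminium if both were free. The rigid plates force a common final length, so the magnesium alloy is put into tension and the aluminium into compression, with equal and opposite forces P (no external load).
Setting the final lengths equal and cancelling L: (α₁ − α₂)ΔT = P/(A₁E₁) + P/(A₂E₂).
|α₁ − α₂|·ΔT = 3×10⁻⁶ × 175 = 0.000525.
1/(A₁E₁) + 1/(A₂E₂) = 1/(400×71×10³) + 1/(2450×45×10³) = 4.428×10⁻⁸ N⁻¹.
P = 0.000525 / 4.428×10⁻⁸ = 11860 N = 11.86 kN.
σ_{magnesium alloy} = P/A₂ = 11860/2450 = 4.839 MPa, tensile.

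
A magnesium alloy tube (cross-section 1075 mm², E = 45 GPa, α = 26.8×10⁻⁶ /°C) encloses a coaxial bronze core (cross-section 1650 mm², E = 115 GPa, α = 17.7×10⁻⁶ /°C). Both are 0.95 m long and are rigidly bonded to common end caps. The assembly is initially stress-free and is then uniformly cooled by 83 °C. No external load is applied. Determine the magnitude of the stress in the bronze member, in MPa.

σ ≈ 17.6 MPa (compressive)

Equilibrium of a rigid end plate with no external load gives equal and opposite internal forces ±P in the two members. Since α_{magnesium alloy} > α_{bronze}, cooling drives the magnesium alloy into tension and the bronze into compression.
Compatibility of the two members (thermal + elastic change equal): (α₁ − α₂)ΔT = P·[1/(A₁E₁) + 1/(A₂E₂)].
|α₁ − α₂|·ΔT = 9.1×10⁻⁶ × 83 = 0.0007553.
1/(A₁E₁) + 1/(A₂E₂) = 1/(1075×45×10³) + 1/(1650×115×10³) = 2.594×10⁻⁸ N⁻¹.
So P = 0.0007553 / 2.594×10⁻⁸ = 29.12 kN.
σ_{bronze} = P/A₂ = 29120/1650 = 17.65 MPa, compressive.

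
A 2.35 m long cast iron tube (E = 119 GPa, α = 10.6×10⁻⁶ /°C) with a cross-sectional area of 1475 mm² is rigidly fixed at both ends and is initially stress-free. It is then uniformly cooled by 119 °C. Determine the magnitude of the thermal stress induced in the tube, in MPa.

With length fixed, the mechanical strain must cancel the thermal strain αΔT = 10.6×10⁻⁶ × 119 = 1261.4×10⁻⁶.
σ = EαΔT = 119×10³ × 10.6×10⁻⁶ × 119 = 150.1 MPa (tensile; the tube is trying to contract).

σ ≈ 150 MPa (tensile)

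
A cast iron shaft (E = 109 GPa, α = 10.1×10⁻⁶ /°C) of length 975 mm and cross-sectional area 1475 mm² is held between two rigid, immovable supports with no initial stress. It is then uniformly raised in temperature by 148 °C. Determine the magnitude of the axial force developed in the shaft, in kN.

P ≈ 240 kN (compressive)

Full restraint means ε = 0, so the stress is σ = EαΔT = 109×10³ × 10.1×10⁻⁶ × 148 = 162.9 MPa.
Then P = σA = 162.9 × 1475 mm² = 240.3 kN, compressive.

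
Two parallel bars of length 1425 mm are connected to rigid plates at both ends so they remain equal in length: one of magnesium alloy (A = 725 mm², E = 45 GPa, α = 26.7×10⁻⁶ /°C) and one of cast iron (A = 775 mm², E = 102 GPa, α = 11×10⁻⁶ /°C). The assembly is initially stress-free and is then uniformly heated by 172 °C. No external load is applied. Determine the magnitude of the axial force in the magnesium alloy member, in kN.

P ≈ 62.4 kN (compressive in the magnesium alloy)

The magnesium alloy has the larger α, so on heating it would change length more than the cast iron if both were free. The rigid plates force a common final length, so the magnesium alloy is put into compression and the cast iron into tension, with equal and opposite forces P (no external load).
Compatibility of the two members (thermal + elastic change equal): (α₁ − α₂)ΔT = P·[1/(A₁E₁) + 1/(A₂E₂)].
|α₁ − α₂|·ΔT = 15.7×10⁻⁶ × 172 = 0.0027.
1/(A₁E₁) + 1/(A₂E₂) = 1/(725×45×10³) + 1/(775×102×10³) = 4.33×10⁻⁸ N⁻¹.
P = 0.0027 / 4.33×10⁻⁸ = 62360 N = 62.36 kN.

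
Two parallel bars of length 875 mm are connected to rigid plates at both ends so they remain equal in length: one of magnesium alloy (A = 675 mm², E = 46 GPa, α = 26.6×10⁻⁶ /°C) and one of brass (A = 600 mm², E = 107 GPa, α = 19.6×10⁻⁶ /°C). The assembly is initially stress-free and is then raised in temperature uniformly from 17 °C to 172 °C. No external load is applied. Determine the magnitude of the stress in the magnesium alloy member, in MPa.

σ ≈ 33.6 MPa (compressive)

The magnesium alloy has the larger α, so on heating it would change length more than the brass if both were free. The rigid plates force a common final length, so the magnesium alloy is put into compression and the brass into tension, with equal and opposite forces P (no external load).
Setting the final lengths equal and cancelling L: (α₁ − α₂)ΔT = P/(A₁E₁) + P/(A₂E₂).
|α₁ − α₂|·ΔT = 7×10⁻⁶ × 155 = 0.001085.
1/(A₁E₁) + 1/(A₂E₂) = 1/(675×46×10³) + 1/(600×107×10³) = 4.778×10⁻⁸ N⁻¹.
So P = 0.001085 / 4.778×10⁻⁸ = 22.71 kN.
σ_{magnesium alloy} = P/A₁ = 22710/675 = 33.64 MPa, compressive.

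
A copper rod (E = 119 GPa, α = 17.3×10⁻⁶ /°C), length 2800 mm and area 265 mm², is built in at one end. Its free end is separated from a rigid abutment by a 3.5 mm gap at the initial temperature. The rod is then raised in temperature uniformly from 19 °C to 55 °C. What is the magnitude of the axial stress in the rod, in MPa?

σ ≈ 0 MPa

Free thermal elongation = αΔT L = 17.3×10⁻⁶ × 36 × 2800 = 1.744 mm.
This is smaller than the 3.5 mm clearance, so the rod expands freely without reaching the stop — the stress is zero.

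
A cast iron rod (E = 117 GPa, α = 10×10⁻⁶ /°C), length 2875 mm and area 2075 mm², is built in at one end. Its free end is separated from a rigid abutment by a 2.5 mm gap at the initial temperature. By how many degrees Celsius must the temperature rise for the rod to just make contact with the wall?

ΔT ≈ 87 °C

The gap closes when αΔT L = 2.5 mm, since the rod is still unstressed at that instant.
So ΔT = g/(αL) = 2.5/(10×10⁻⁶ × 2875) = 86.96 °C.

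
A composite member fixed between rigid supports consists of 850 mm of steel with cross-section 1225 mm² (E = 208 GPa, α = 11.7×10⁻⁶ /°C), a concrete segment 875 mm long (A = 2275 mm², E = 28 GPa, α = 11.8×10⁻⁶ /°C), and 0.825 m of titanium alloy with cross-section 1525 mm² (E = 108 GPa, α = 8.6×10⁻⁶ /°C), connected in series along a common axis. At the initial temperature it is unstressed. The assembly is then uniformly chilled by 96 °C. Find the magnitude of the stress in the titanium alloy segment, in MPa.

σ ≈ 78 MPa (tensile)

If the supports were absent, the total length change would be Σ αᵢΔT Lᵢ = 11.7×10⁻⁶×96×850 + 11.8×10⁻⁶×96×875 + 8.6×10⁻⁶×96×825 = 2.627 mm.
The rigid supports impose zero overall length change; the single axial force P common to all segments must satisfy P Σ Lᵢ/(AᵢEᵢ) = δ_free.
Σ Lᵢ/(AᵢEᵢ) = 850/(1225×208×10³) + 875/(2275×28×10³) + 825/(1525×108×10³) = 2.208×10⁻⁵ mm/N.
Hence P = δ_free / Σ(L/AE) = 2.627/2.208×10⁻⁵ = 119 kN (tensile).
σ_{titanium alloy} = P / A = 119000 / 1525 = 78.01 MPa.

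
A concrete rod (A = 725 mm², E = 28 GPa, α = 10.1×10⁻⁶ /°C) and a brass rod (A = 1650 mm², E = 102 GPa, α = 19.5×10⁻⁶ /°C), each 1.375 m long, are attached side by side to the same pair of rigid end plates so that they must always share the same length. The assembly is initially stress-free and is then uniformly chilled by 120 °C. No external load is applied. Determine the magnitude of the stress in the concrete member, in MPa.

σ ≈ 28.2 MPa (compressive)

The brass has the larger α, so on cooling it would change length more than the concrete if both were free. The rigid plates force a common final length, so the brass is put into tension and the concrete into compression, with equal and opposite forces P (no external load).
Setting the final lengths equal and cancelling L: (α₁ − α₂)ΔT = P/(A₁E₁) + P/(A₂E₂).
|α₁ − α₂|·ΔT = 9.4×10⁻⁶ × 120 = 0.001128.
1/(A₁E₁) + 1/(A₂E₂) = 1/(725×28×10³) + 1/(1650×102×10³) = 5.52×10⁻⁸ N⁻¹.
P = 0.001128 / 5.52×10⁻⁸ = 20430 N = 20.43 kN.
σ_{concrete} = P/A₁ = 20430/725 = 28.18 MPa, compressive.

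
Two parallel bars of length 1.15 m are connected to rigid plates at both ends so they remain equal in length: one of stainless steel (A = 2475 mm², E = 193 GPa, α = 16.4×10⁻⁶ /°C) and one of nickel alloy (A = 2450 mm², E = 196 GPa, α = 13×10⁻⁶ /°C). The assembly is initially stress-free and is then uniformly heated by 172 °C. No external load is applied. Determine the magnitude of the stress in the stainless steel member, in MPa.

σ ≈ 56.6 MPa (compressive)

Equilibrium of a rigid end plate with no external load gives equal and opposite internal forces ±P in the two members. Since α_{stainless steel} > α_{nickel alloy}, heating drives the stainless steel into compression and the nickel alloy into tension.
Compatibility of the two members (thermal + elastic change equal): (α₁ − α₂)ΔT = P·[1/(A₁E₁) + 1/(A₂E₂)].
|α₁ − α₂|·ΔT = 3.4×10⁻⁶ × 172 = 0.0005848.
1/(A₁E₁) + 1/(A₂E₂) = 1/(2475×193×10³) + 1/(2450×196×10³) = 4.176×10⁻⁹ N⁻¹.
P = 0.0005848 / 4.176×10⁻⁹ = 140000 N = 140 kN.
σ_{stainless steel} = P/A₁ = 140000/2475 = 56.58 MPa, compressive.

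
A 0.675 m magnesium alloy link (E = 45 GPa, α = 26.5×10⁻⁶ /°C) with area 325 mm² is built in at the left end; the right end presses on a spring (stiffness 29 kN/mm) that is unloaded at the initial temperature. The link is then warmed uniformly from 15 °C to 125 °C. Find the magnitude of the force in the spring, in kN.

The unrestrained thermal change is αΔT L = 26.5×10⁻⁶ × 110 × 675 = 1.968 mm.
With a force P in the spring, the elastic change of the link is PL/(AE) and that of the spring is P/k; compatibility requires their sum to equal δ_free.
P [ L/(AE) + 1/k ] = δ_free → P [ 675/(325×45×10³) + 1/(29×10³) ] = 1.968.
P = 1.968 / 8.064×10⁻⁵ = 24400 N.

P ≈ 24.4 kN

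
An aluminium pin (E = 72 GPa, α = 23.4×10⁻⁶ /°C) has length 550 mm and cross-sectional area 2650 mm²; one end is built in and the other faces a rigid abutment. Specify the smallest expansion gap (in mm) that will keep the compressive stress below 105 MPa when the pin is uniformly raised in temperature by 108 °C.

Free expansion if unrestrained: δ_free = αΔT L = 23.4×10⁻⁶ × 108 × 550 = 1.39 mm.
A stress of 105 MPa corresponds to the wall pushing the pin back by σL/E = 105×550/(72×10³) = 0.8021 mm.
The gap must absorb the remainder: g_min = 1.39 − 0.8021 = 0.5879 mm.

g ≈ 0.588 mm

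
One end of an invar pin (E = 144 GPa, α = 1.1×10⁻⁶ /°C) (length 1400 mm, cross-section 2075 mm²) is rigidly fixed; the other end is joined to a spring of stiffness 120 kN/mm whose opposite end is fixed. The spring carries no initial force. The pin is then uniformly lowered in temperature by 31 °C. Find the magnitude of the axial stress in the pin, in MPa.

σ ≈ 1.77 MPa (tensile)

The unrestrained thermal change is αΔT L = 1.1×10⁻⁶ × 31 × 1400 = 0.04774 mm.
Let P be the tensile force in the spring. The pin extends elastically by PL/(AE) and the spring stretches by P/k; together these equal δ_free.
So P = δ_free / [L/(AE) + 1/k] = 0.04774 / [ 1400/(2075×144×10³) + 1/(120×10³) ].
P = 0.04774 / 1.302×10⁻⁵ = 3667 N.
σ = P/A = 3667/2075 = 1.767 MPa.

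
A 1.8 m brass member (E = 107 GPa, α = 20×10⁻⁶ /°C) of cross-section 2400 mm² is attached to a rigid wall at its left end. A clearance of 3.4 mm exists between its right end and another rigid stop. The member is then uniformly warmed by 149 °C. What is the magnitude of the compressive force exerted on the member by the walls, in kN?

P ≈ 280 kN

Free thermal elongation = αΔT L = 20×10⁻⁶ × 149 × 1800 = 5.364 mm.
This exceeds the 3.4 mm gap, so the wall pushes back. The portion of expansion that must be recovered elastically is δ_free − gap = 5.364 − 3.4 = 1.964 mm.
Compatibility: PL/(AE) = 1.964 mm, so σ = P/A = E × (1.964/1800) = 116.7 MPa.
P = σA = 116.7 × 2400 = 280.2 kN.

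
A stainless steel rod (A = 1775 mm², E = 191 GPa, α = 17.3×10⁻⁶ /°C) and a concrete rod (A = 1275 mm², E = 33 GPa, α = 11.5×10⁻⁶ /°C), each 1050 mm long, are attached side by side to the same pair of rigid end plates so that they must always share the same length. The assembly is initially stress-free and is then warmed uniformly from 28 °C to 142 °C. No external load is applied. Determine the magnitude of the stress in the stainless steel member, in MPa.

Equilibrium of a rigid end plate with no external load gives equal and opposite internal forces ±P in the two members. Since α_{stainless steel} > α_{concrete}, heating drives the stainless steel into compression and the concrete into tension.
Compatibility of the two members (thermal + elastic change equal): (α₁ − α₂)ΔT = P·[1/(A₁E₁) + 1/(A₂E₂)].
|α₁ − α₂|·ΔT = 5.8×10⁻⁶ × 114 = 0.0006612.
1/(A₁E₁) + 1/(A₂E₂) = 1/(1775×191×10³) + 1/(1275×33×10³) = 2.672×10⁻⁸ N⁻¹.
P = 0.0006612 / 2.672×10⁻⁸ = 24750 N = 24.75 kN.
σ_{stainless steel} = P/A₁ = 24750/1775 = 13.94 MPa, compressive.

σ ≈ 13.9 MPa (compressive)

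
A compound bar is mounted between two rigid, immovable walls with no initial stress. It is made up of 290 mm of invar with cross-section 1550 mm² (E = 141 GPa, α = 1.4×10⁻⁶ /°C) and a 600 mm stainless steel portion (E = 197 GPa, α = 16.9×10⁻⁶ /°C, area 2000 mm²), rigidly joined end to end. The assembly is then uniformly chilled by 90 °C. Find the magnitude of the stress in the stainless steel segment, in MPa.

σ ≈ 167 MPa (tensile)

If the supports were absent, the total length change would be Σ αᵢΔT Lᵢ = 1.4×10⁻⁶×90×290 + 16.9×10⁻⁶×90×600 = 0.9491 mm.
Since the ends are fixed, an axial force P builds up, equal in every segment, with P · Σ Lᵢ/(AᵢEᵢ) = δ_free.
Σ Lᵢ/(AᵢEᵢ) = 290/(1550×141×10³) + 600/(2000×197×10³) = 2.85×10⁻⁶ mm/N.
Hence P = δ_free / Σ(L/AE) = 0.9491/2.85×10⁻⁶ = 333.1 kN (tensile).
σ_{stainless steel} = P / A = 333100 / 2000 = 166.5 MPa.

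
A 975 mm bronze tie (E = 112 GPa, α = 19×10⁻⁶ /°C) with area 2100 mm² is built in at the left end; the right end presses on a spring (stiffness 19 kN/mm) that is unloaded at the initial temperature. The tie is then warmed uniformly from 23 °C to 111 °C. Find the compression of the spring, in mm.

δ ≈ 1.51 mm

If the spring were absent the tie would lengthen by αΔT L = 19×10⁻⁶ × 88 × 975 = 1.63 mm.
Let P be the compressive force at the spring. The tie shortens elastically by PL/(AE) and the spring compresses by P/k; together these equal δ_free.
P [ L/(AE) + 1/k ] = δ_free → P [ 975/(2100×112×10³) + 1/(19×10³) ] = 1.63.
P = 1.63 / 5.678×10⁻⁵ = 28710 N.
Spring compression = P/k = 28710/(19×10³) = 1.511 mm.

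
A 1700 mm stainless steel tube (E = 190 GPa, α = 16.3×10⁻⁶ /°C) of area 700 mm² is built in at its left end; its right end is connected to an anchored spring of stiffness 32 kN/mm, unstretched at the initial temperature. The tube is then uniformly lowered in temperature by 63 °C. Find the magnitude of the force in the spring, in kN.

If the spring were absent the tube would shorten by αΔT L = 16.3×10⁻⁶ × 63 × 1700 = 1.746 mm.
Let P be the tensile force in the spring. The tube extends elastically by PL/(AE) and the spring stretches by P/k; together these equal δ_free.
So P = δ_free / [L/(AE) + 1/k] = 1.746 / [ 1700/(700×190×10³) + 1/(32×10³) ].
P = 1.746 / 4.403×10⁻⁵ = 39650 N.

P ≈ 39.6 kN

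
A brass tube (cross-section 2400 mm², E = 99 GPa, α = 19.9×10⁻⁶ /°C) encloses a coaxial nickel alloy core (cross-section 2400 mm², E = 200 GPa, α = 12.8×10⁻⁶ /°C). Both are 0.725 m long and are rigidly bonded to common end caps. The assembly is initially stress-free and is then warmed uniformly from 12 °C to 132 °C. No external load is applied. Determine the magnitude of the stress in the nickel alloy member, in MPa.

σ ≈ 56.4 MPa (tensile)

Equilibrium of a rigid end plate with no external load gives equal and opposite internal forces ±P in the two members. Since α_{brass} > α_{nickel alloy}, heating drives the brass into compression and the nickel alloy into tension.
Setting the final lengths equal and cancelling L: (α₁ − α₂)ΔT = P/(A₁E₁) + P/(A₂E₂).
|α₁ − α₂|·ΔT = 7.1×10⁻⁶ × 120 = 0.000852.
1/(A₁E₁) + 1/(A₂E₂) = 1/(2400×99×10³) + 1/(2400×200×10³) = 6.292×10⁻⁹ N⁻¹.
So P = 0.000852 / 6.292×10⁻⁹ = 135.4 kN.
σ_{nickel alloy} = P/A₂ = 135400/2400 = 56.42 MPa, tensile.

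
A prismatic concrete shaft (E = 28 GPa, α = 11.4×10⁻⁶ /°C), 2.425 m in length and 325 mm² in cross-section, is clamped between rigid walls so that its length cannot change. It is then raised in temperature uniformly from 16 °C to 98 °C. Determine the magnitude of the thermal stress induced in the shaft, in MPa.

σ ≈ 26.2 MPa (compressive)

With length fixed, the mechanical strain must cancel the thermal strain αΔT = 11.4×10⁻⁶ × 82 = 934.8×10⁻⁶.
Hence σ = E·αΔT = 28×10³ × 934.8×10⁻⁶ = 26.17 MPa, compressive.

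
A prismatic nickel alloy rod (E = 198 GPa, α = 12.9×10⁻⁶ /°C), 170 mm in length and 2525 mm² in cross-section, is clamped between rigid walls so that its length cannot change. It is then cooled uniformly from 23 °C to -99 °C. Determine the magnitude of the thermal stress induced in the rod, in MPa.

σ ≈ 312 MPa (tensile)

Because both ends are immovable the net strain is zero, and the suppressed thermal strain is αΔT = 12.9×10⁻⁶ × 122 = 1573.8×10⁻⁶.
The stress required to suppress this strain is σ = Eε = 198×10³ × 1573.8×10⁻⁶ = 311.6 MPa, tensile since the rod is trying to contract.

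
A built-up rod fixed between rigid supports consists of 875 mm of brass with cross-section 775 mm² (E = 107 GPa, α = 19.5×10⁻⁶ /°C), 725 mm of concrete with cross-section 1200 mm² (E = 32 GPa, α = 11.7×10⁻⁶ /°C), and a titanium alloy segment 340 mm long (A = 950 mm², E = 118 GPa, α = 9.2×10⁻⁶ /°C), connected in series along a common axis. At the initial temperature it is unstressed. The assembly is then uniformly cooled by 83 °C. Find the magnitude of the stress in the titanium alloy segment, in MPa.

σ ≈ 77.2 MPa (tensile)

With the walls removed the bar would change length by δ_free = Σ αᵢΔT Lᵢ = 19.5×10⁻⁶×83×875 + 11.7×10⁻⁶×83×725 + 9.2×10⁻⁶×83×340 = 2.38 mm.
The rigid supports impose zero overall length change; the single axial force P common to all segments must satisfy P Σ Lᵢ/(AᵢEᵢ) = δ_free.
Σ Lᵢ/(AᵢEᵢ) = 875/(775×107×10³) + 725/(1200×32×10³) + 340/(950×118×10³) = 3.246×10⁻⁵ mm/N.
Hence P = δ_free / Σ(L/AE) = 2.38/3.246×10⁻⁵ = 73.31 kN (tensile).
σ_{titanium alloy} = P / A = 73310 / 950 = 77.16 MPa.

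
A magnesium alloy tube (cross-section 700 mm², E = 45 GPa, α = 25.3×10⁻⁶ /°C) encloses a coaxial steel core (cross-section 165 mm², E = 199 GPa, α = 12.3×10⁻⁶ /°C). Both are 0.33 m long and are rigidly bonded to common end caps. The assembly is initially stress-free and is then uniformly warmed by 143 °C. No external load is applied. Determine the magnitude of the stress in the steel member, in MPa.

σ ≈ 181 MPa (tensile)

Both members must finish at the same length. With the larger α, the magnesium alloy tends to over-expand; the plates restrain it, putting the magnesium alloy in compression and the steel in tension. With no external load the two internal forces are equal and opposite, magnitude P.
Setting the final lengths equal and cancelling L: (α₁ − α₂)ΔT = P/(A₁E₁) + P/(A₂E₂).
|α₁ − α₂|·ΔT = 13×10⁻⁶ × 143 = 0.001859.
1/(A₁E₁) + 1/(A₂E₂) = 1/(700×45×10³) + 1/(165×199×10³) = 6.22×10⁻⁸ N⁻¹.
So P = 0.001859 / 6.22×10⁻⁸ = 29.89 kN.
σ_{steel} = P/A₂ = 29890/165 = 181.1 MPa, tensile.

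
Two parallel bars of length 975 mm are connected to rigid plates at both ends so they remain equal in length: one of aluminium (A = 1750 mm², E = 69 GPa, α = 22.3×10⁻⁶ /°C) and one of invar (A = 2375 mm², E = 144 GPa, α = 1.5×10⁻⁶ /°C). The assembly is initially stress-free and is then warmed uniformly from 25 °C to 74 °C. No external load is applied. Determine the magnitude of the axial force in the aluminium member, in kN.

P ≈ 91 kN (compressive in the aluminium)

Equilibrium of a rigid end plate with no external load gives equal and opposite internal forces ±P in the two members. Since α_{aluminium} > α_{invar}, heating drives the aluminium into compression and the invar into tension.
Equating the net (thermal + elastic) strains gives |α₁ − α₂|·ΔT = P·[1/(A₁E₁) + 1/(A₂E₂)].
|α₁ − α₂|·ΔT = 20.8×10⁻⁶ × 49 = 0.001019.
1/(A₁E₁) + 1/(A₂E₂) = 1/(1750×69×10³) + 1/(2375×144×10³) = 1.121×10⁻⁸ N⁻¹.
So P = 0.001019 / 1.121×10⁻⁸ = 90.95 kN.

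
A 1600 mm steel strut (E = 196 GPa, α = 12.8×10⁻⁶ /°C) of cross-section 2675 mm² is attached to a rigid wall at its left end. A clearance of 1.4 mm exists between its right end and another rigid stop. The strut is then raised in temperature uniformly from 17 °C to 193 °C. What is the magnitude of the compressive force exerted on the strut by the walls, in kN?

Unrestrained expansion: δ_free = αΔT L = 12.8×10⁻⁶ × 176 × 1600 = 3.604 mm.
The gap closes (δ_free > 1.4 mm) and the wall then resists a further 3.604 − 1.4 = 2.204 mm of expansion.
That suppressed elongation corresponds to σ = E·Δ/L = 196×10³ × 2.204/1600 = 270 MPa.
Force on the wall = σA = 270 × 2675 mm² = 722.4 kN.

P ≈ 722 kN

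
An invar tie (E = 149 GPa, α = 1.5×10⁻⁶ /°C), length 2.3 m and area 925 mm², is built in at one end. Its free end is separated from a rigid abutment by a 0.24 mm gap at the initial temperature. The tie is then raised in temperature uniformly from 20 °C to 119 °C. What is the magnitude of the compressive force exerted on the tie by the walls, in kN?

Free thermal elongation = αΔT L = 1.5×10⁻⁶ × 99 × 2300 = 0.3416 mm.
The gap closes (δ_free > 0.24 mm) and the wall then resists a further 0.3416 − 0.24 = 0.1016 mm of expansion.
That suppressed elongation corresponds to σ = E·Δ/L = 149×10³ × 0.1016/2300 = 6.579 MPa.
P = σA = 6.579 × 925 = 6.085 kN.

P ≈ 6.09 kN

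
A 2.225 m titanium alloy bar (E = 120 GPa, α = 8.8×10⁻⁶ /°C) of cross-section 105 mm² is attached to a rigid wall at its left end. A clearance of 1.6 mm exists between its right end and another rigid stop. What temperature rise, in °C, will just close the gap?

The gap closes when αΔT L = 1.6 mm, since the bar is still unstressed at that instant.
ΔT = 1.6 / (8.8×10⁻⁶ × 2225) = 81.72 °C.

ΔT ≈ 81.7 °C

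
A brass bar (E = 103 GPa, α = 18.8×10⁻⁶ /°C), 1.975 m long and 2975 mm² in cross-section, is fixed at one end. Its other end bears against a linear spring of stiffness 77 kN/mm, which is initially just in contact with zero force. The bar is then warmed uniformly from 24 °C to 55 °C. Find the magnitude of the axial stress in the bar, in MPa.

σ ≈ 19.9 MPa (compressive)

Free thermal expansion: δ_free = αΔT L = 18.8×10⁻⁶ × 31 × 1975 = 1.151 mm.
Let P be the compressive force at the spring. The bar shortens elastically by PL/(AE) and the spring compresses by P/k; together these equal δ_free.
So P = δ_free / [L/(AE) + 1/k] = 1.151 / [ 1975/(2975×103×10³) + 1/(77×10³) ].
P = 1.151 / 1.943×10⁻⁵ = 59230 N.
σ = P/A = 59230/2975 = 19.91 MPa.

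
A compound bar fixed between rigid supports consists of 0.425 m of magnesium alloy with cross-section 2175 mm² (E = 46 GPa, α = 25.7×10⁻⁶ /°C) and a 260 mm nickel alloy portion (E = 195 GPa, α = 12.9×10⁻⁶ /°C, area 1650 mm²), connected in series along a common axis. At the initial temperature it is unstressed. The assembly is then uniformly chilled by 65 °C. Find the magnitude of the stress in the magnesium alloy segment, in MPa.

Free thermal contraction of the whole bar: Σ αᵢΔT Lᵢ = 25.7×10⁻⁶×65×425 + 12.9×10⁻⁶×65×260 = 0.928 mm.
Since the ends are fixed, an axial force P builds up, equal in every segment, with P · Σ Lᵢ/(AᵢEᵢ) = δ_free.
Σ Lᵢ/(AᵢEᵢ) = 425/(2175×46×10³) + 260/(1650×195×10³) = 5.056×10⁻⁶ mm/N.
Hence P = δ_free / Σ(L/AE) = 0.928/5.056×10⁻⁶ = 183.5 kN (tensile).
σ_{magnesium alloy} = P / A = 183500 / 2175 = 84.39 MPa.

σ ≈ 84.4 MPa (tensile)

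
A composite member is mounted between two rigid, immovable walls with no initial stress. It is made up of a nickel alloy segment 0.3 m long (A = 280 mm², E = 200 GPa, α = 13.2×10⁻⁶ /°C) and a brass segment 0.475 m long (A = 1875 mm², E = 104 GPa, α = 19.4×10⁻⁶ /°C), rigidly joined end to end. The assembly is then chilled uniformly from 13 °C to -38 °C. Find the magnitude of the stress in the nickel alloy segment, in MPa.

σ ≈ 308 MPa (tensile)

Free thermal contraction of the whole bar: Σ αᵢΔT Lᵢ = 13.2×10⁻⁶×51×300 + 19.4×10⁻⁶×51×475 = 0.6719 mm.
The walls prevent any net length change, so an axial force P (same in every segment) develops. Compatibility: P · Σ Lᵢ/(AᵢEᵢ) = δ_free.
Σ Lᵢ/(AᵢEᵢ) = 300/(280×200×10³) + 475/(1875×104×10³) = 7.793×10⁻⁶ mm/N.
So P = 0.6719 / 7.793×10⁻⁶ = 86.22 kN, tensile.
σ_{nickel alloy} = P / A = 86220 / 280 = 307.9 MPa.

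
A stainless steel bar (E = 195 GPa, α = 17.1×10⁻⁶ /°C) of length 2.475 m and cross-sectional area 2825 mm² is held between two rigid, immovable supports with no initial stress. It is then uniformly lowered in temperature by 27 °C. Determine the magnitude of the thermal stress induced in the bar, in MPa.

With length fixed, the mechanical strain must cancel the thermal strain αΔT = 17.1×10⁻⁶ × 27 = 461.7×10⁻⁶.
The stress required to suppress this strain is σ = Eε = 195×10³ × 461.7×10⁻⁶ = 90.03 MPa, tensile since the bar is trying to contract.

σ ≈ 90 MPa (tensile)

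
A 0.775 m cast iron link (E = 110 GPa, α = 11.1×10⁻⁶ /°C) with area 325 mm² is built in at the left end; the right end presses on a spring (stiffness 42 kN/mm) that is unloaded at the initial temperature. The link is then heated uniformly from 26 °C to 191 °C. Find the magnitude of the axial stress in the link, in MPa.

σ ≈ 96 MPa (compressive)

If the spring were absent the link would lengthen by αΔT L = 11.1×10⁻⁶ × 165 × 775 = 1.419 mm.
Let P be the compressive force at the spring. The link shortens elastically by PL/(AE) and the spring compresses by P/k; together these equal δ_free.
P [ L/(AE) + 1/k ] = δ_free → P [ 775/(325×110×10³) + 1/(42×10³) ] = 1.419.
P = 1.419 / 4.549×10⁻⁵ = 31200 N.
σ = P/A = 31200/325 = 96.01 MPa.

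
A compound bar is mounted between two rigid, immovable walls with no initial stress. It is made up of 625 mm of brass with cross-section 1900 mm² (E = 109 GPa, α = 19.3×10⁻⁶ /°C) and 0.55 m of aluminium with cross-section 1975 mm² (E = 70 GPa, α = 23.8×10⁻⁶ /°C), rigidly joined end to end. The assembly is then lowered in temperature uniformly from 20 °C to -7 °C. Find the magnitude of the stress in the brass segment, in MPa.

σ ≈ 51.1 MPa (tensile)

With the walls removed the bar would change length by δ_free = Σ αᵢΔT Lᵢ = 19.3×10⁻⁶×27×625 + 23.8×10⁻⁶×27×550 = 0.6791 mm.
The rigid supports impose zero overall length change; the single axial force P common to all segments must satisfy P Σ Lᵢ/(AᵢEᵢ) = δ_free.
Σ Lᵢ/(AᵢEᵢ) = 625/(1900×109×10³) + 550/(1975×70×10³) = 6.996×10⁻⁶ mm/N.
Hence P = δ_free / Σ(L/AE) = 0.6791/6.996×10⁻⁶ = 97.07 kN (tensile).
σ_{brass} = P / A = 97070 / 1900 = 51.09 MPa.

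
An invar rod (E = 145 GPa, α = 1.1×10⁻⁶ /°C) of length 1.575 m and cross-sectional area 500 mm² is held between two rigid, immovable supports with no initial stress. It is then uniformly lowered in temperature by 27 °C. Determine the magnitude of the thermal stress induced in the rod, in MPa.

The supports are rigid, so the total axial strain is zero. The restrained thermal strain is ε = αΔT = 1.1×10⁻⁶ × 27 = 29.7×10⁻⁶.
σ = EαΔT = 145×10³ × 1.1×10⁻⁶ × 27 = 4.306 MPa (tensile; the rod is trying to contract).

σ ≈ 4.31 MPa (tensile)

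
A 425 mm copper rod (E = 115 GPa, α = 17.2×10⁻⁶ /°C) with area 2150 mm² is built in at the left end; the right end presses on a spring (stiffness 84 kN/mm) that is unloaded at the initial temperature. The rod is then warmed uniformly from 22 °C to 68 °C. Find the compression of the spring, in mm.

The unrestrained thermal change is αΔT L = 17.2×10⁻⁶ × 46 × 425 = 0.3363 mm.
With a force P in the spring, the elastic change of the rod is PL/(AE) and that of the spring is P/k; compatibility requires their sum to equal δ_free.
So P = δ_free / [L/(AE) + 1/k] = 0.3363 / [ 425/(2150×115×10³) + 1/(84×10³) ].
P = 0.3363 / 1.362×10⁻⁵ = 24680 N.
Spring compression = P/k = 24680/(84×10³) = 0.2938 mm.

δ ≈ 0.294 mm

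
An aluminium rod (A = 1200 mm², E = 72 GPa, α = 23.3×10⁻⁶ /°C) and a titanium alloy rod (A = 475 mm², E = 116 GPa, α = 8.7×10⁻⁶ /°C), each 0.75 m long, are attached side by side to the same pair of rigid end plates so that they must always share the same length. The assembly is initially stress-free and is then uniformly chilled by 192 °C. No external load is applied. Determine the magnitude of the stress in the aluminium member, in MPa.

σ ≈ 78.6 MPa (tensile)

The aluminium has the larger α, so on cooling it would change length more than the titanium alloy if both were free. The rigid plates force a common final length, so the aluminium is put into tension and the titanium alloy into compression, with equal and opposite forces P (no external load).
Equating the net (thermal + elastic) strains gives |α₁ − α₂|·ΔT = P·[1/(A₁E₁) + 1/(A₂E₂)].
|α₁ − α₂|·ΔT = 14.6×10⁻⁶ × 192 = 0.002803.
1/(A₁E₁) + 1/(A₂E₂) = 1/(1200×72×10³) + 1/(475×116×10³) = 2.972×10⁻⁸ N⁻¹.
So P = 0.002803 / 2.972×10⁻⁸ = 94.31 kN.
σ_{aluminium} = P/A₁ = 94310/1200 = 78.59 MPa, tensile.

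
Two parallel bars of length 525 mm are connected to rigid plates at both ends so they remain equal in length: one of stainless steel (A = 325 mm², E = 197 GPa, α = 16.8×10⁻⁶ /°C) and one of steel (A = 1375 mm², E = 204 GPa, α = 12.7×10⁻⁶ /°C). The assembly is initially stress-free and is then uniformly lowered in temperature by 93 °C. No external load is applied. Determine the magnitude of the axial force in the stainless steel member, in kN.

P ≈ 19.9 kN (tensile in the stainless steel)

The stainless steel has the larger α, so on cooling it would change length more than the steel if both were free. The rigid plates force a common final length, so the stainless steel is put into tension and the steel into compression, with equal and opposite forces P (no external load).
Setting the final lengths equal and cancelling L: (α₁ − α₂)ΔT = P/(A₁E₁) + P/(A₂E₂).
|α₁ − α₂|·ΔT = 4.1×10⁻⁶ × 93 = 0.0003813.
1/(A₁E₁) + 1/(A₂E₂) = 1/(325×197×10³) + 1/(1375×204×10³) = 1.918×10⁻⁸ N⁻¹.
P = 0.0003813 / 1.918×10⁻⁸ = 19880 N = 19.88 kN.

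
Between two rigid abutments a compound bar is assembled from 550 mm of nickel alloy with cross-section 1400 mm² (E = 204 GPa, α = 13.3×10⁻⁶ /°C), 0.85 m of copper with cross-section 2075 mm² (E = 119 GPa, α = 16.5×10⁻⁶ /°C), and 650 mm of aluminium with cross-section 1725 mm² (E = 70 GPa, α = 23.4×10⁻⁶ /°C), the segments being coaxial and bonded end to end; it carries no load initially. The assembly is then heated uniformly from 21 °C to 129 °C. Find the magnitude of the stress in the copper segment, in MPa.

σ ≈ 177 MPa (compressive)

If the supports were absent, the total length change would be Σ αᵢΔT Lᵢ = 13.3×10⁻⁶×108×550 + 16.5×10⁻⁶×108×850 + 23.4×10⁻⁶×108×650 = 3.947 mm.
The walls prevent any net length change, so an axial force P (same in every segment) develops. Compatibility: P · Σ Lᵢ/(AᵢEᵢ) = δ_free.
The series flexibility is Σ Lᵢ/(AᵢEᵢ) = 550/(1400×204×10³) + 850/(2075×119×10³) + 650/(1725×70×10³) = 1.075×10⁻⁵ mm/N.
Hence P = δ_free / Σ(L/AE) = 3.947/1.075×10⁻⁵ = 367.2 kN (compressive).
σ_{copper} = P / A = 367200 / 2075 = 176.9 MPa.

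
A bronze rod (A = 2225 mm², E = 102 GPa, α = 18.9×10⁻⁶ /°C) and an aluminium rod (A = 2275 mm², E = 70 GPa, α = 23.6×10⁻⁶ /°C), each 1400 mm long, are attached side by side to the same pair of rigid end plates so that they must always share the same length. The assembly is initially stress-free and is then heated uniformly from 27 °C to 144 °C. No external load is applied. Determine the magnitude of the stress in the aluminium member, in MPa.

The aluminium has the larger α, so on heating it would change length more than the bronze if both were free. The rigid plates force a common final length, so the aluminium is put into compression and the bronze into tension, with equal and opposite forces P (no external load).
Equating the net (thermal + elastic) strains gives |α₁ − α₂|·ΔT = P·[1/(A₁E₁) + 1/(A₂E₂)].
|α₁ − α₂|·ΔT = 4.7×10⁻⁶ × 117 = 0.0005499.
1/(A₁E₁) + 1/(A₂E₂) = 1/(2225×102×10³) + 1/(2275×70×10³) = 1.069×10⁻⁸ N⁻¹.
P = 0.0005499 / 1.069×10⁻⁸ = 51460 N = 51.46 kN.
σ_{aluminium} = P/A₂ = 51460/2275 = 22.62 MPa, compressive.

σ ≈ 22.6 MPa (compressive)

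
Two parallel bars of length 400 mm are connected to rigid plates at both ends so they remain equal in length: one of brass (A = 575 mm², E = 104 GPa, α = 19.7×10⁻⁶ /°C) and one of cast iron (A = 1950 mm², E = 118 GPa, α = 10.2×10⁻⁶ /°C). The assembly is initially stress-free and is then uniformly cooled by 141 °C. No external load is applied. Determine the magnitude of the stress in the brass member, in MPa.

Both members must finish at the same length. With the larger α, the brass tends to over-contract; the plates restrain it, putting the brass in tension and the cast iron in compression. With no external load the two internal forces are equal and opposite, magnitude P.
Setting the final lengths equal and cancelling L: (α₁ − α₂)ΔT = P/(A₁E₁) + P/(A₂E₂).
|α₁ − α₂|·ΔT = 9.5×10⁻⁶ × 141 = 0.001339.
1/(A₁E₁) + 1/(A₂E₂) = 1/(575×104×10³) + 1/(1950×118×10³) = 2.107×10⁻⁸ N⁻¹.
P = 0.001339 / 2.107×10⁻⁸ = 63580 N = 63.58 kN.
σ_{brass} = P/A₁ = 63580/575 = 110.6 MPa, tensile.

σ ≈ 111 MPa (tensile)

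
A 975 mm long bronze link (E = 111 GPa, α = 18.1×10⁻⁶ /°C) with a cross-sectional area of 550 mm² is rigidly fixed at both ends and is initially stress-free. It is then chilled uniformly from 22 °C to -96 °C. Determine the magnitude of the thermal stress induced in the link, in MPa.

σ ≈ 237 MPa (tensile)

With length fixed, the mechanical strain must cancel the thermal strain αΔT = 18.1×10⁻⁶ × 118 = 2135.8×10⁻⁶.
σ = EαΔT = 111×10³ × 18.1×10⁻⁶ × 118 = 237.1 MPa (tensile; the link is trying to contract).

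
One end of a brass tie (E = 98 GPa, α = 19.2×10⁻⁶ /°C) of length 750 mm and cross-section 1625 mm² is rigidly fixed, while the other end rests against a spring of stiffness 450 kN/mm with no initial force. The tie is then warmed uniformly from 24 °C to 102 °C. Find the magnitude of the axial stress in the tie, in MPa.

The unrestrained thermal change is αΔT L = 19.2×10⁻⁶ × 78 × 750 = 1.123 mm.
With a force P in the spring, the elastic change of the tie is PL/(AE) and that of the spring is P/k; compatibility requires their sum to equal δ_free.
P [ L/(AE) + 1/k ] = δ_free → P [ 750/(1625×98×10³) + 1/(450×10³) ] = 1.123.
P = 1.123 / 6.932×10⁻⁶ = 162000 N.
σ = P/A = 162000/1625 = 99.71 MPa.

σ ≈ 99.7 MPa (compressive)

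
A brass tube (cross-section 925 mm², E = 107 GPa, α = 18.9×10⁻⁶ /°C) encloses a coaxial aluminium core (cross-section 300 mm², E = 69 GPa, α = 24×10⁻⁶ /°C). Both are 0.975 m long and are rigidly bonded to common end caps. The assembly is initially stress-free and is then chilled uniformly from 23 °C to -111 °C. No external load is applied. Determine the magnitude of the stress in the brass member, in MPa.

The aluminium has the larger α, so on cooling it would change length more than the brass if both were free. The rigid plates force a common final length, so the aluminium is put into tension and the brass into compression, with equal and opposite forces P (no external load).
Compatibility of the two members (thermal + elastic change equal): (α₁ − α₂)ΔT = P·[1/(A₁E₁) + 1/(A₂E₂)].
|α₁ − α₂|·ΔT = 5.1×10⁻⁶ × 134 = 0.0006834.
1/(A₁E₁) + 1/(A₂E₂) = 1/(925×107×10³) + 1/(300×69×10³) = 5.841×10⁻⁸ N⁻¹.
So P = 0.0006834 / 5.841×10⁻⁸ = 11.7 kN.
σ_{brass} = P/A₁ = 11700/925 = 12.65 MPa, compressive.

σ ≈ 12.6 MPa (compressive)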